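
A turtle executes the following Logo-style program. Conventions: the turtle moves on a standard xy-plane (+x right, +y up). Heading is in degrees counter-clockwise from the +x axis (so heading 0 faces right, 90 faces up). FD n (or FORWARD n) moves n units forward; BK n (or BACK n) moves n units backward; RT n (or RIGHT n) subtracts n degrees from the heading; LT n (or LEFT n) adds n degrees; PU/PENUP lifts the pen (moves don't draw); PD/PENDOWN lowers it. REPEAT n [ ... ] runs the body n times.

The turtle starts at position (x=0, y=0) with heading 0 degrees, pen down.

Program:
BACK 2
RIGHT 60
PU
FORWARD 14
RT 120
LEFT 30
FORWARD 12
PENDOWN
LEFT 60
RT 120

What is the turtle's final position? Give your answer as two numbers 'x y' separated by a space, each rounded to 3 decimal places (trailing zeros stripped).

Executing turtle program step by step:
Start: pos=(0,0), heading=0, pen down
BK 2: (0,0) -> (-2,0) [heading=0, draw]
RT 60: heading 0 -> 300
PU: pen up
FD 14: (-2,0) -> (5,-12.124) [heading=300, move]
RT 120: heading 300 -> 180
LT 30: heading 180 -> 210
FD 12: (5,-12.124) -> (-5.392,-18.124) [heading=210, move]
PD: pen down
LT 60: heading 210 -> 270
RT 120: heading 270 -> 150
Final: pos=(-5.392,-18.124), heading=150, 1 segment(s) drawn

Answer: -5.392 -18.124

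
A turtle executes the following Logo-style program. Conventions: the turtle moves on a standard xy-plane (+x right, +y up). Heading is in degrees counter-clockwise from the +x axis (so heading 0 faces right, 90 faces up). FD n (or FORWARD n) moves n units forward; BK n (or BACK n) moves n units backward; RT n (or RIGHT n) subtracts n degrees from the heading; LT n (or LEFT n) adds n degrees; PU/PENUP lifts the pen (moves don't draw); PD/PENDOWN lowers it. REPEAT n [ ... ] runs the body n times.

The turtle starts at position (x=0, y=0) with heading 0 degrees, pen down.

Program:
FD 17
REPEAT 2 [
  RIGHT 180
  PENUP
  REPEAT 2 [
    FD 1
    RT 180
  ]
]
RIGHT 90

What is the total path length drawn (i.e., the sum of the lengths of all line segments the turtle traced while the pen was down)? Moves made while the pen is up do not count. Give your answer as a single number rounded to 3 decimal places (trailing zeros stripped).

Executing turtle program step by step:
Start: pos=(0,0), heading=0, pen down
FD 17: (0,0) -> (17,0) [heading=0, draw]
REPEAT 2 [
  -- iteration 1/2 --
  RT 180: heading 0 -> 180
  PU: pen up
  REPEAT 2 [
    -- iteration 1/2 --
    FD 1: (17,0) -> (16,0) [heading=180, move]
    RT 180: heading 180 -> 0
    -- iteration 2/2 --
    FD 1: (16,0) -> (17,0) [heading=0, move]
    RT 180: heading 0 -> 180
  ]
  -- iteration 2/2 --
  RT 180: heading 180 -> 0
  PU: pen up
  REPEAT 2 [
    -- iteration 1/2 --
    FD 1: (17,0) -> (18,0) [heading=0, move]
    RT 180: heading 0 -> 180
    -- iteration 2/2 --
    FD 1: (18,0) -> (17,0) [heading=180, move]
    RT 180: heading 180 -> 0
  ]
]
RT 90: heading 0 -> 270
Final: pos=(17,0), heading=270, 1 segment(s) drawn

Segment lengths:
  seg 1: (0,0) -> (17,0), length = 17
Total = 17

Answer: 17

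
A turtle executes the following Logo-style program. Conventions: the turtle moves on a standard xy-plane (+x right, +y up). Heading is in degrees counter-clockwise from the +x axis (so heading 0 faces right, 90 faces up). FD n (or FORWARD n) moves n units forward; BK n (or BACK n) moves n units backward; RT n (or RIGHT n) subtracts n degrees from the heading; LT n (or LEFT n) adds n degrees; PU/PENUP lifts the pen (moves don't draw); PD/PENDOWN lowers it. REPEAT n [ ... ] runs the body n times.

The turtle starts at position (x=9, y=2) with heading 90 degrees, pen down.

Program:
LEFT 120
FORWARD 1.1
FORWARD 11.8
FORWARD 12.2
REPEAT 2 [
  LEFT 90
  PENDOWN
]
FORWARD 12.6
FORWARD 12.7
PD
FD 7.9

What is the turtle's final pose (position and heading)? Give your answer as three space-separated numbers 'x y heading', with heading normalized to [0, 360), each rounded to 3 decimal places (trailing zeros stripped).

Answer: 16.015 6.05 30

Derivation:
Executing turtle program step by step:
Start: pos=(9,2), heading=90, pen down
LT 120: heading 90 -> 210
FD 1.1: (9,2) -> (8.047,1.45) [heading=210, draw]
FD 11.8: (8.047,1.45) -> (-2.172,-4.45) [heading=210, draw]
FD 12.2: (-2.172,-4.45) -> (-12.737,-10.55) [heading=210, draw]
REPEAT 2 [
  -- iteration 1/2 --
  LT 90: heading 210 -> 300
  PD: pen down
  -- iteration 2/2 --
  LT 90: heading 300 -> 30
  PD: pen down
]
FD 12.6: (-12.737,-10.55) -> (-1.825,-4.25) [heading=30, draw]
FD 12.7: (-1.825,-4.25) -> (9.173,2.1) [heading=30, draw]
PD: pen down
FD 7.9: (9.173,2.1) -> (16.015,6.05) [heading=30, draw]
Final: pos=(16.015,6.05), heading=30, 6 segment(s) drawn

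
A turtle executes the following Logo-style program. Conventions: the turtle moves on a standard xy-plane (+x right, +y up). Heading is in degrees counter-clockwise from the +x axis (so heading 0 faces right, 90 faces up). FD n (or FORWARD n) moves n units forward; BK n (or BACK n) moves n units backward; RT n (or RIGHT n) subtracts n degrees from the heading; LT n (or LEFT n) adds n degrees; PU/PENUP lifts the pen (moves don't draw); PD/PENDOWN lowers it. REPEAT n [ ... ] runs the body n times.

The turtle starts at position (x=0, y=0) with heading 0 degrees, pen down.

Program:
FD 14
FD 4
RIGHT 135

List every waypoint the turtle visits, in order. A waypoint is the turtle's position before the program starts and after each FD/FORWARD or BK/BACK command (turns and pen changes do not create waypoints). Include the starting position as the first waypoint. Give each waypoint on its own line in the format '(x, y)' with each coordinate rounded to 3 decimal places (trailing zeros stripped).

Executing turtle program step by step:
Start: pos=(0,0), heading=0, pen down
FD 14: (0,0) -> (14,0) [heading=0, draw]
FD 4: (14,0) -> (18,0) [heading=0, draw]
RT 135: heading 0 -> 225
Final: pos=(18,0), heading=225, 2 segment(s) drawn
Waypoints (3 total):
(0, 0)
(14, 0)
(18, 0)

Answer: (0, 0)
(14, 0)
(18, 0)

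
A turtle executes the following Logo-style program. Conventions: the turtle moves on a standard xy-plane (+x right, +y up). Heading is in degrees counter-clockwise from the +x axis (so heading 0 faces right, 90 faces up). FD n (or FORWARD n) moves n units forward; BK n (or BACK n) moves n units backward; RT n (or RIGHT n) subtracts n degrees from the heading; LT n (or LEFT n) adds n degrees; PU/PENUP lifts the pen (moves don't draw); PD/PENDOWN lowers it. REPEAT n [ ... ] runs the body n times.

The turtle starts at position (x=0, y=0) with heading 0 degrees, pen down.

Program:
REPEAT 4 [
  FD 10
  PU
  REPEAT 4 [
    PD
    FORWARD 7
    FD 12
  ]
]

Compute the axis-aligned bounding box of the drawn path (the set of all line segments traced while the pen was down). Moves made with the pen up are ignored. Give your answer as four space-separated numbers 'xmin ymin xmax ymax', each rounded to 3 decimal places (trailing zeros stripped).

Answer: 0 0 344 0

Derivation:
Executing turtle program step by step:
Start: pos=(0,0), heading=0, pen down
REPEAT 4 [
  -- iteration 1/4 --
  FD 10: (0,0) -> (10,0) [heading=0, draw]
  PU: pen up
  REPEAT 4 [
    -- iteration 1/4 --
    PD: pen down
    FD 7: (10,0) -> (17,0) [heading=0, draw]
    FD 12: (17,0) -> (29,0) [heading=0, draw]
    -- iteration 2/4 --
    PD: pen down
    FD 7: (29,0) -> (36,0) [heading=0, draw]
    FD 12: (36,0) -> (48,0) [heading=0, draw]
    -- iteration 3/4 --
    PD: pen down
    FD 7: (48,0) -> (55,0) [heading=0, draw]
    FD 12: (55,0) -> (67,0) [heading=0, draw]
    -- iteration 4/4 --
    PD: pen down
    FD 7: (67,0) -> (74,0) [heading=0, draw]
    FD 12: (74,0) -> (86,0) [heading=0, draw]
  ]
  -- iteration 2/4 --
  FD 10: (86,0) -> (96,0) [heading=0, draw]
  PU: pen up
  REPEAT 4 [
    -- iteration 1/4 --
    PD: pen down
    FD 7: (96,0) -> (103,0) [heading=0, draw]
    FD 12: (103,0) -> (115,0) [heading=0, draw]
    -- iteration 2/4 --
    PD: pen down
    FD 7: (115,0) -> (122,0) [heading=0, draw]
    FD 12: (122,0) -> (134,0) [heading=0, draw]
    -- iteration 3/4 --
    PD: pen down
    FD 7: (134,0) -> (141,0) [heading=0, draw]
    FD 12: (141,0) -> (153,0) [heading=0, draw]
    -- iteration 4/4 --
    PD: pen down
    FD 7: (153,0) -> (160,0) [heading=0, draw]
    FD 12: (160,0) -> (172,0) [heading=0, draw]
  ]
  -- iteration 3/4 --
  FD 10: (172,0) -> (182,0) [heading=0, draw]
  PU: pen up
  REPEAT 4 [
    -- iteration 1/4 --
    PD: pen down
    FD 7: (182,0) -> (189,0) [heading=0, draw]
    FD 12: (189,0) -> (201,0) [heading=0, draw]
    -- iteration 2/4 --
    PD: pen down
    FD 7: (201,0) -> (208,0) [heading=0, draw]
    FD 12: (208,0) -> (220,0) [heading=0, draw]
    -- iteration 3/4 --
    PD: pen down
    FD 7: (220,0) -> (227,0) [heading=0, draw]
    FD 12: (227,0) -> (239,0) [heading=0, draw]
    -- iteration 4/4 --
    PD: pen down
    FD 7: (239,0) -> (246,0) [heading=0, draw]
    FD 12: (246,0) -> (258,0) [heading=0, draw]
  ]
  -- iteration 4/4 --
  FD 10: (258,0) -> (268,0) [heading=0, draw]
  PU: pen up
  REPEAT 4 [
    -- iteration 1/4 --
    PD: pen down
    FD 7: (268,0) -> (275,0) [heading=0, draw]
    FD 12: (275,0) -> (287,0) [heading=0, draw]
    -- iteration 2/4 --
    PD: pen down
    FD 7: (287,0) -> (294,0) [heading=0, draw]
    FD 12: (294,0) -> (306,0) [heading=0, draw]
    -- iteration 3/4 --
    PD: pen down
    FD 7: (306,0) -> (313,0) [heading=0, draw]
    FD 12: (313,0) -> (325,0) [heading=0, draw]
    -- iteration 4/4 --
    PD: pen down
    FD 7: (325,0) -> (332,0) [heading=0, draw]
    FD 12: (332,0) -> (344,0) [heading=0, draw]
  ]
]
Final: pos=(344,0), heading=0, 36 segment(s) drawn

Segment endpoints: x in {0, 10, 17, 29, 36, 48, 55, 67, 74, 86, 96, 103, 115, 122, 134, 141, 153, 160, 172, 182, 189, 201, 208, 220, 227, 239, 246, 258, 268, 275, 287, 294, 306, 313, 325, 332, 344}, y in {0}
xmin=0, ymin=0, xmax=344, ymax=0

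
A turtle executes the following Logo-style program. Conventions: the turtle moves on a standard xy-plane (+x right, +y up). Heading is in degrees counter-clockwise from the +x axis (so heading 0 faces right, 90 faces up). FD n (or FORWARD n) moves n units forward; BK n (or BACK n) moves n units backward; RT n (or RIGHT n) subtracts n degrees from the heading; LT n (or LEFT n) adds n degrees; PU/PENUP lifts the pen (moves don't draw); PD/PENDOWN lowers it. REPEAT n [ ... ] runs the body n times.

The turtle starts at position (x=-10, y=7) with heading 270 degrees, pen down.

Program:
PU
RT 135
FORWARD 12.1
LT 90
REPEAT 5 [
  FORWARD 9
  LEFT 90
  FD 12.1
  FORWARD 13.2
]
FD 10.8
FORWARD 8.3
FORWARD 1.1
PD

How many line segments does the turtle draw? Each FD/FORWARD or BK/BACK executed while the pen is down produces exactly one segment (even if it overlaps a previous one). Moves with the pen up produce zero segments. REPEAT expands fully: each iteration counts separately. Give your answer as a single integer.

Executing turtle program step by step:
Start: pos=(-10,7), heading=270, pen down
PU: pen up
RT 135: heading 270 -> 135
FD 12.1: (-10,7) -> (-18.556,15.556) [heading=135, move]
LT 90: heading 135 -> 225
REPEAT 5 [
  -- iteration 1/5 --
  FD 9: (-18.556,15.556) -> (-24.92,9.192) [heading=225, move]
  LT 90: heading 225 -> 315
  FD 12.1: (-24.92,9.192) -> (-16.364,0.636) [heading=315, move]
  FD 13.2: (-16.364,0.636) -> (-7.03,-8.698) [heading=315, move]
  -- iteration 2/5 --
  FD 9: (-7.03,-8.698) -> (-0.666,-15.062) [heading=315, move]
  LT 90: heading 315 -> 45
  FD 12.1: (-0.666,-15.062) -> (7.89,-6.506) [heading=45, move]
  FD 13.2: (7.89,-6.506) -> (17.224,2.828) [heading=45, move]
  -- iteration 3/5 --
  FD 9: (17.224,2.828) -> (23.588,9.192) [heading=45, move]
  LT 90: heading 45 -> 135
  FD 12.1: (23.588,9.192) -> (15.032,17.748) [heading=135, move]
  FD 13.2: (15.032,17.748) -> (5.698,27.082) [heading=135, move]
  -- iteration 4/5 --
  FD 9: (5.698,27.082) -> (-0.666,33.446) [heading=135, move]
  LT 90: heading 135 -> 225
  FD 12.1: (-0.666,33.446) -> (-9.222,24.89) [heading=225, move]
  FD 13.2: (-9.222,24.89) -> (-18.556,15.556) [heading=225, move]
  -- iteration 5/5 --
  FD 9: (-18.556,15.556) -> (-24.92,9.192) [heading=225, move]
  LT 90: heading 225 -> 315
  FD 12.1: (-24.92,9.192) -> (-16.364,0.636) [heading=315, move]
  FD 13.2: (-16.364,0.636) -> (-7.03,-8.698) [heading=315, move]
]
FD 10.8: (-7.03,-8.698) -> (0.607,-16.335) [heading=315, move]
FD 8.3: (0.607,-16.335) -> (6.476,-22.204) [heading=315, move]
FD 1.1: (6.476,-22.204) -> (7.253,-22.981) [heading=315, move]
PD: pen down
Final: pos=(7.253,-22.981), heading=315, 0 segment(s) drawn
Segments drawn: 0

Answer: 0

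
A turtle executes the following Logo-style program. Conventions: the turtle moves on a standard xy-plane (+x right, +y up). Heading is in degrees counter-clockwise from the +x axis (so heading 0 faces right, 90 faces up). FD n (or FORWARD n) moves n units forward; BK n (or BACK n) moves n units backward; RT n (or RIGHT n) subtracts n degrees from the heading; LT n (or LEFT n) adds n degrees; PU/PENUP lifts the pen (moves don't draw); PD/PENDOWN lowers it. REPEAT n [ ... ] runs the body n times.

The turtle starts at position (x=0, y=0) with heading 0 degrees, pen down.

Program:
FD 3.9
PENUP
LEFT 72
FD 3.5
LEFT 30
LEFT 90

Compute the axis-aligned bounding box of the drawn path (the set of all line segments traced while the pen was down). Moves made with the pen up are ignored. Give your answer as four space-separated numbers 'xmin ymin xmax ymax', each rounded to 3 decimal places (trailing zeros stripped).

Answer: 0 0 3.9 0

Derivation:
Executing turtle program step by step:
Start: pos=(0,0), heading=0, pen down
FD 3.9: (0,0) -> (3.9,0) [heading=0, draw]
PU: pen up
LT 72: heading 0 -> 72
FD 3.5: (3.9,0) -> (4.982,3.329) [heading=72, move]
LT 30: heading 72 -> 102
LT 90: heading 102 -> 192
Final: pos=(4.982,3.329), heading=192, 1 segment(s) drawn

Segment endpoints: x in {0, 3.9}, y in {0}
xmin=0, ymin=0, xmax=3.9, ymax=0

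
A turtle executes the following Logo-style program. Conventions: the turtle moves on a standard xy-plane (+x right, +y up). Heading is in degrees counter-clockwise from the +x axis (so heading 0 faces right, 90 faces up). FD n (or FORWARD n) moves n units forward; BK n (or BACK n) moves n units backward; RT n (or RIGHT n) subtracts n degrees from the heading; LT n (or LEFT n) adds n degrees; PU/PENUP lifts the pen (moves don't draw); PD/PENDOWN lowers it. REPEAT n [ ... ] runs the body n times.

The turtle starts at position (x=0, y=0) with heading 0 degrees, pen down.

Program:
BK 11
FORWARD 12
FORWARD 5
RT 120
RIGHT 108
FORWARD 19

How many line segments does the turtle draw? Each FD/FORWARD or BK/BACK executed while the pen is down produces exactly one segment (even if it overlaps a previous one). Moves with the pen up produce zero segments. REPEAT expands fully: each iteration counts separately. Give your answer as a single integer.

Executing turtle program step by step:
Start: pos=(0,0), heading=0, pen down
BK 11: (0,0) -> (-11,0) [heading=0, draw]
FD 12: (-11,0) -> (1,0) [heading=0, draw]
FD 5: (1,0) -> (6,0) [heading=0, draw]
RT 120: heading 0 -> 240
RT 108: heading 240 -> 132
FD 19: (6,0) -> (-6.713,14.12) [heading=132, draw]
Final: pos=(-6.713,14.12), heading=132, 4 segment(s) drawn
Segments drawn: 4

Answer: 4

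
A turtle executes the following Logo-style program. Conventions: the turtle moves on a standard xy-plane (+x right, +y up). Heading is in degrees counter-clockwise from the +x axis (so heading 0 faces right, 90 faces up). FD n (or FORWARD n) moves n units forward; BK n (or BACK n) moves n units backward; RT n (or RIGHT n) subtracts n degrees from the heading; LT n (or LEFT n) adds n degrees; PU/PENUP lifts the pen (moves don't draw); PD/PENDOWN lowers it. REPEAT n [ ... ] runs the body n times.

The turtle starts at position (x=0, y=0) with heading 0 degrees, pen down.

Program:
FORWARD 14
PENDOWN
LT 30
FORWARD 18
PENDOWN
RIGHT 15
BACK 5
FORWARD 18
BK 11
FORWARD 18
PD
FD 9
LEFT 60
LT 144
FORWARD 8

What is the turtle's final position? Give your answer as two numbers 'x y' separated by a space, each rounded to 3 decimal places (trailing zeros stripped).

Executing turtle program step by step:
Start: pos=(0,0), heading=0, pen down
FD 14: (0,0) -> (14,0) [heading=0, draw]
PD: pen down
LT 30: heading 0 -> 30
FD 18: (14,0) -> (29.588,9) [heading=30, draw]
PD: pen down
RT 15: heading 30 -> 15
BK 5: (29.588,9) -> (24.759,7.706) [heading=15, draw]
FD 18: (24.759,7.706) -> (42.145,12.365) [heading=15, draw]
BK 11: (42.145,12.365) -> (31.52,9.518) [heading=15, draw]
FD 18: (31.52,9.518) -> (48.907,14.176) [heading=15, draw]
PD: pen down
FD 9: (48.907,14.176) -> (57.6,16.506) [heading=15, draw]
LT 60: heading 15 -> 75
LT 144: heading 75 -> 219
FD 8: (57.6,16.506) -> (51.383,11.471) [heading=219, draw]
Final: pos=(51.383,11.471), heading=219, 8 segment(s) drawn

Answer: 51.383 11.471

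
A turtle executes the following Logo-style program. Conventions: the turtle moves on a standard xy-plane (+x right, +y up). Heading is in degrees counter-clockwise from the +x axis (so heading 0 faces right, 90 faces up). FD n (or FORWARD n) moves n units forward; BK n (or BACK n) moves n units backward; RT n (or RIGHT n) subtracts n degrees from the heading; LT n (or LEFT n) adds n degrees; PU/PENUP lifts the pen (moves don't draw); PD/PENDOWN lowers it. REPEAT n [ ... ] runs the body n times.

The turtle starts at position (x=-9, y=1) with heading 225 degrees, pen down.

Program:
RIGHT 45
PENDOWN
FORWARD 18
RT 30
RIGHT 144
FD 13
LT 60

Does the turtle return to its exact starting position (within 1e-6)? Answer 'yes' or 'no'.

Executing turtle program step by step:
Start: pos=(-9,1), heading=225, pen down
RT 45: heading 225 -> 180
PD: pen down
FD 18: (-9,1) -> (-27,1) [heading=180, draw]
RT 30: heading 180 -> 150
RT 144: heading 150 -> 6
FD 13: (-27,1) -> (-14.071,2.359) [heading=6, draw]
LT 60: heading 6 -> 66
Final: pos=(-14.071,2.359), heading=66, 2 segment(s) drawn

Start position: (-9, 1)
Final position: (-14.071, 2.359)
Distance = 5.25; >= 1e-6 -> NOT closed

Answer: no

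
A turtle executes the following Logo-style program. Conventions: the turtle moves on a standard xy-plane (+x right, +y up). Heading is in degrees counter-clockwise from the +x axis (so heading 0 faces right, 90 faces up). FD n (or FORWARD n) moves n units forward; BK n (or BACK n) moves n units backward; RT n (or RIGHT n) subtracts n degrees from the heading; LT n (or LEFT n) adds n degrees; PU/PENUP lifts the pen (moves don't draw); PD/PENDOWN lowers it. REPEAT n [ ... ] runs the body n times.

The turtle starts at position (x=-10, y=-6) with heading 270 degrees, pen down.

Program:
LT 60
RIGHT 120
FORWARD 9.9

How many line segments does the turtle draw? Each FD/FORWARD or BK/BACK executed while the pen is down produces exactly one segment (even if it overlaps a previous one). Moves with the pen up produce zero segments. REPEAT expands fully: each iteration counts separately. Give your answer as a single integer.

Answer: 1

Derivation:
Executing turtle program step by step:
Start: pos=(-10,-6), heading=270, pen down
LT 60: heading 270 -> 330
RT 120: heading 330 -> 210
FD 9.9: (-10,-6) -> (-18.574,-10.95) [heading=210, draw]
Final: pos=(-18.574,-10.95), heading=210, 1 segment(s) drawn
Segments drawn: 1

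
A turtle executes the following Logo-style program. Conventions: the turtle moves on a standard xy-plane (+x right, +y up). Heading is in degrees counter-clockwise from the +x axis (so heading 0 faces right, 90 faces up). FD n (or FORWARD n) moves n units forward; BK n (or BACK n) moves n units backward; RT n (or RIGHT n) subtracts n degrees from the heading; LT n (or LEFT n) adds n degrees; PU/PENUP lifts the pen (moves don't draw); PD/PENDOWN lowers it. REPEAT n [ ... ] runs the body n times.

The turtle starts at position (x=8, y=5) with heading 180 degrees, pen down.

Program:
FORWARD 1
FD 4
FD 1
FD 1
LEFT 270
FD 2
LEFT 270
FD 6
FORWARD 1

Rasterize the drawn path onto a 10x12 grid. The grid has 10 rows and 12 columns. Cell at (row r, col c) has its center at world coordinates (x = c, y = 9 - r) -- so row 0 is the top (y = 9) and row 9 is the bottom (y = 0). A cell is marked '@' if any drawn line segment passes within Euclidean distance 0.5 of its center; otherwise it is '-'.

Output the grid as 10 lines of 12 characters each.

Segment 0: (8,5) -> (7,5)
Segment 1: (7,5) -> (3,5)
Segment 2: (3,5) -> (2,5)
Segment 3: (2,5) -> (1,5)
Segment 4: (1,5) -> (1,7)
Segment 5: (1,7) -> (7,7)
Segment 6: (7,7) -> (8,7)

Answer: ------------
------------
-@@@@@@@@---
-@----------
-@@@@@@@@---
------------
------------
------------
------------
------------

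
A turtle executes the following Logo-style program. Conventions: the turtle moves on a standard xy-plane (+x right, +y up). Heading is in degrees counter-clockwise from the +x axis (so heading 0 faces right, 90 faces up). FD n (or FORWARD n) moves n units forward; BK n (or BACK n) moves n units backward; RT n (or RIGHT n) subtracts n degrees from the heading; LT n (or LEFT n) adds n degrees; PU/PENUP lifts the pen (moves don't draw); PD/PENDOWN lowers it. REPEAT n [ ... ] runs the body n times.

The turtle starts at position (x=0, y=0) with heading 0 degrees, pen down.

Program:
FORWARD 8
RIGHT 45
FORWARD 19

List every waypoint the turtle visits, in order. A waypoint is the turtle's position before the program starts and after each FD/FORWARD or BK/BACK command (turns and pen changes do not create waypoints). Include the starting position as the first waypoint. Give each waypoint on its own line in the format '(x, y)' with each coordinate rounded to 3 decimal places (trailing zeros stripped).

Answer: (0, 0)
(8, 0)
(21.435, -13.435)

Derivation:
Executing turtle program step by step:
Start: pos=(0,0), heading=0, pen down
FD 8: (0,0) -> (8,0) [heading=0, draw]
RT 45: heading 0 -> 315
FD 19: (8,0) -> (21.435,-13.435) [heading=315, draw]
Final: pos=(21.435,-13.435), heading=315, 2 segment(s) drawn
Waypoints (3 total):
(0, 0)
(8, 0)
(21.435, -13.435)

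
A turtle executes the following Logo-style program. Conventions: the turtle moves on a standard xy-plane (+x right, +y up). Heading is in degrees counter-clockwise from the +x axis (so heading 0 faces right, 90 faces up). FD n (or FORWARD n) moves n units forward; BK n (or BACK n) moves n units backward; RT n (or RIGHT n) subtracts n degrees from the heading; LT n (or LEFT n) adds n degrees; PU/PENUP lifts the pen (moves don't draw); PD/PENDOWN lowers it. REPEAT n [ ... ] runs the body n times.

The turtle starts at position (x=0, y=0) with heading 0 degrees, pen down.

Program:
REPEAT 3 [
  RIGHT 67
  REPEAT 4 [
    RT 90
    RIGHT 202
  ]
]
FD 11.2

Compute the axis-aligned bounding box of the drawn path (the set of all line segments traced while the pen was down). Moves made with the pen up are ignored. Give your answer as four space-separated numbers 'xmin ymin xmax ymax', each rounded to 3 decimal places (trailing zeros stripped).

Executing turtle program step by step:
Start: pos=(0,0), heading=0, pen down
REPEAT 3 [
  -- iteration 1/3 --
  RT 67: heading 0 -> 293
  REPEAT 4 [
    -- iteration 1/4 --
    RT 90: heading 293 -> 203
    RT 202: heading 203 -> 1
    -- iteration 2/4 --
    RT 90: heading 1 -> 271
    RT 202: heading 271 -> 69
    -- iteration 3/4 --
    RT 90: heading 69 -> 339
    RT 202: heading 339 -> 137
    -- iteration 4/4 --
    RT 90: heading 137 -> 47
    RT 202: heading 47 -> 205
  ]
  -- iteration 2/3 --
  RT 67: heading 205 -> 138
  REPEAT 4 [
    -- iteration 1/4 --
    RT 90: heading 138 -> 48
    RT 202: heading 48 -> 206
    -- iteration 2/4 --
    RT 90: heading 206 -> 116
    RT 202: heading 116 -> 274
    -- iteration 3/4 --
    RT 90: heading 274 -> 184
    RT 202: heading 184 -> 342
    -- iteration 4/4 --
    RT 90: heading 342 -> 252
    RT 202: heading 252 -> 50
  ]
  -- iteration 3/3 --
  RT 67: heading 50 -> 343
  REPEAT 4 [
    -- iteration 1/4 --
    RT 90: heading 343 -> 253
    RT 202: heading 253 -> 51
    -- iteration 2/4 --
    RT 90: heading 51 -> 321
    RT 202: heading 321 -> 119
    -- iteration 3/4 --
    RT 90: heading 119 -> 29
    RT 202: heading 29 -> 187
    -- iteration 4/4 --
    RT 90: heading 187 -> 97
    RT 202: heading 97 -> 255
  ]
]
FD 11.2: (0,0) -> (-2.899,-10.818) [heading=255, draw]
Final: pos=(-2.899,-10.818), heading=255, 1 segment(s) drawn

Segment endpoints: x in {-2.899, 0}, y in {-10.818, 0}
xmin=-2.899, ymin=-10.818, xmax=0, ymax=0

Answer: -2.899 -10.818 0 0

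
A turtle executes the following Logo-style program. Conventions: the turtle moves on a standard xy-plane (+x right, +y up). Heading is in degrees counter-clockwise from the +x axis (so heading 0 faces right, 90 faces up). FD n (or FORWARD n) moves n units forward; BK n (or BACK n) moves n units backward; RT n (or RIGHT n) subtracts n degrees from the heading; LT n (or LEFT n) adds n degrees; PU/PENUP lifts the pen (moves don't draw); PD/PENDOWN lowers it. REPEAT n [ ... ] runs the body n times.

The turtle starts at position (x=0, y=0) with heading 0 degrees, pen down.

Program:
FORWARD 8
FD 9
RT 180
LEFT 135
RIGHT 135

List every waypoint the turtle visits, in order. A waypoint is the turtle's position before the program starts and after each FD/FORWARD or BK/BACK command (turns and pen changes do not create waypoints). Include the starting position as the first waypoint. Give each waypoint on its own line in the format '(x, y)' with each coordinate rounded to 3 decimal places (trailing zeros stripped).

Executing turtle program step by step:
Start: pos=(0,0), heading=0, pen down
FD 8: (0,0) -> (8,0) [heading=0, draw]
FD 9: (8,0) -> (17,0) [heading=0, draw]
RT 180: heading 0 -> 180
LT 135: heading 180 -> 315
RT 135: heading 315 -> 180
Final: pos=(17,0), heading=180, 2 segment(s) drawn
Waypoints (3 total):
(0, 0)
(8, 0)
(17, 0)

Answer: (0, 0)
(8, 0)
(17, 0)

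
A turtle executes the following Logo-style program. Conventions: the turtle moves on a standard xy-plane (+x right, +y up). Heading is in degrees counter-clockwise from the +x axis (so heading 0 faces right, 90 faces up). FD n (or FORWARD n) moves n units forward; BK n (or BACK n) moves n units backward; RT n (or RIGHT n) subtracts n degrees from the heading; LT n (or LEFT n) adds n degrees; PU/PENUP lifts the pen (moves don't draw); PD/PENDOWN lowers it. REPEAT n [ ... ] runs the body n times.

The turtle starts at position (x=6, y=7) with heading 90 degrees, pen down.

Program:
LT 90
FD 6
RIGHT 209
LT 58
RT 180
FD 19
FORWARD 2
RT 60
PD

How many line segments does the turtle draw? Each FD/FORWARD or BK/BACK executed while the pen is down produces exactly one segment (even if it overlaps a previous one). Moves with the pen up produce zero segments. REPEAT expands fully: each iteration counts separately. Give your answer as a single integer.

Executing turtle program step by step:
Start: pos=(6,7), heading=90, pen down
LT 90: heading 90 -> 180
FD 6: (6,7) -> (0,7) [heading=180, draw]
RT 209: heading 180 -> 331
LT 58: heading 331 -> 29
RT 180: heading 29 -> 209
FD 19: (0,7) -> (-16.618,-2.211) [heading=209, draw]
FD 2: (-16.618,-2.211) -> (-18.367,-3.181) [heading=209, draw]
RT 60: heading 209 -> 149
PD: pen down
Final: pos=(-18.367,-3.181), heading=149, 3 segment(s) drawn
Segments drawn: 3

Answer: 3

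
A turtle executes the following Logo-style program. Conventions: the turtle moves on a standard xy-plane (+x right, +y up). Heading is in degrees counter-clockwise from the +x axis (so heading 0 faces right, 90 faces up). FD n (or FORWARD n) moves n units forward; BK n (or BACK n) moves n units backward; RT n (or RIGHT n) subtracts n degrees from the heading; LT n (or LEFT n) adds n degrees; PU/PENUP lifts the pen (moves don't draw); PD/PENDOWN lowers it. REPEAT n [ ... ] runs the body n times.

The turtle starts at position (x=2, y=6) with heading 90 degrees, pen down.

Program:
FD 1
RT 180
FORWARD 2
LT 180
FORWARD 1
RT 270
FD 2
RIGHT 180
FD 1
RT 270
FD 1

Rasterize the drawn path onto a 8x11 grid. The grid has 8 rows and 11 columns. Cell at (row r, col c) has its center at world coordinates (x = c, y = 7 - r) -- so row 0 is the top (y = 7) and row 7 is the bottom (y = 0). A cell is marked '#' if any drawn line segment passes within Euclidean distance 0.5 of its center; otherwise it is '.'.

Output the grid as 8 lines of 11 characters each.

Answer: .##........
###........
..#........
...........
...........
...........
...........
...........

Derivation:
Segment 0: (2,6) -> (2,7)
Segment 1: (2,7) -> (2,5)
Segment 2: (2,5) -> (2,6)
Segment 3: (2,6) -> (0,6)
Segment 4: (0,6) -> (1,6)
Segment 5: (1,6) -> (1,7)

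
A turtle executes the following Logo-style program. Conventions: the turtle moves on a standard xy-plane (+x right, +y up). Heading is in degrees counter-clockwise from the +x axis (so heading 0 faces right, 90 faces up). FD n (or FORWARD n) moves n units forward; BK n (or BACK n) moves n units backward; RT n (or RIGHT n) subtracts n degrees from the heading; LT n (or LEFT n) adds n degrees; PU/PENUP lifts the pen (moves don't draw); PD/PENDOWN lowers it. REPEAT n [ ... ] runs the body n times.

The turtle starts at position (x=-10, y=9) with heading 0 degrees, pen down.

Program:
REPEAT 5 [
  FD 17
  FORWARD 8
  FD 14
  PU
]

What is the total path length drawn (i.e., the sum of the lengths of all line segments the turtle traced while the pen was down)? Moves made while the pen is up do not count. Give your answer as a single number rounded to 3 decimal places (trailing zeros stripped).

Executing turtle program step by step:
Start: pos=(-10,9), heading=0, pen down
REPEAT 5 [
  -- iteration 1/5 --
  FD 17: (-10,9) -> (7,9) [heading=0, draw]
  FD 8: (7,9) -> (15,9) [heading=0, draw]
  FD 14: (15,9) -> (29,9) [heading=0, draw]
  PU: pen up
  -- iteration 2/5 --
  FD 17: (29,9) -> (46,9) [heading=0, move]
  FD 8: (46,9) -> (54,9) [heading=0, move]
  FD 14: (54,9) -> (68,9) [heading=0, move]
  PU: pen up
  -- iteration 3/5 --
  FD 17: (68,9) -> (85,9) [heading=0, move]
  FD 8: (85,9) -> (93,9) [heading=0, move]
  FD 14: (93,9) -> (107,9) [heading=0, move]
  PU: pen up
  -- iteration 4/5 --
  FD 17: (107,9) -> (124,9) [heading=0, move]
  FD 8: (124,9) -> (132,9) [heading=0, move]
  FD 14: (132,9) -> (146,9) [heading=0, move]
  PU: pen up
  -- iteration 5/5 --
  FD 17: (146,9) -> (163,9) [heading=0, move]
  FD 8: (163,9) -> (171,9) [heading=0, move]
  FD 14: (171,9) -> (185,9) [heading=0, move]
  PU: pen up
]
Final: pos=(185,9), heading=0, 3 segment(s) drawn

Segment lengths:
  seg 1: (-10,9) -> (7,9), length = 17
  seg 2: (7,9) -> (15,9), length = 8
  seg 3: (15,9) -> (29,9), length = 14
Total = 39

Answer: 39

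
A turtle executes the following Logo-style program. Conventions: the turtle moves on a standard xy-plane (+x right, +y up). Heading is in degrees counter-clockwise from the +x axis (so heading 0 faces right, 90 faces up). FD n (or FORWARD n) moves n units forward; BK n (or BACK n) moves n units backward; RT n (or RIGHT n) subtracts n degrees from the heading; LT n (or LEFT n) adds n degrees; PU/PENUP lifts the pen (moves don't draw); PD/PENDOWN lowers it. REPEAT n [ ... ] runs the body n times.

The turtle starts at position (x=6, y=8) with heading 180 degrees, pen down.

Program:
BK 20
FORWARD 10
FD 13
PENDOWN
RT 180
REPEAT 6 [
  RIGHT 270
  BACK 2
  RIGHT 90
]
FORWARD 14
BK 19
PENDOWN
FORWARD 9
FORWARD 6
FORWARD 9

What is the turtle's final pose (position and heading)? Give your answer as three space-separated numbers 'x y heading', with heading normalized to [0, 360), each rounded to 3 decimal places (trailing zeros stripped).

Executing turtle program step by step:
Start: pos=(6,8), heading=180, pen down
BK 20: (6,8) -> (26,8) [heading=180, draw]
FD 10: (26,8) -> (16,8) [heading=180, draw]
FD 13: (16,8) -> (3,8) [heading=180, draw]
PD: pen down
RT 180: heading 180 -> 0
REPEAT 6 [
  -- iteration 1/6 --
  RT 270: heading 0 -> 90
  BK 2: (3,8) -> (3,6) [heading=90, draw]
  RT 90: heading 90 -> 0
  -- iteration 2/6 --
  RT 270: heading 0 -> 90
  BK 2: (3,6) -> (3,4) [heading=90, draw]
  RT 90: heading 90 -> 0
  -- iteration 3/6 --
  RT 270: heading 0 -> 90
  BK 2: (3,4) -> (3,2) [heading=90, draw]
  RT 90: heading 90 -> 0
  -- iteration 4/6 --
  RT 270: heading 0 -> 90
  BK 2: (3,2) -> (3,0) [heading=90, draw]
  RT 90: heading 90 -> 0
  -- iteration 5/6 --
  RT 270: heading 0 -> 90
  BK 2: (3,0) -> (3,-2) [heading=90, draw]
  RT 90: heading 90 -> 0
  -- iteration 6/6 --
  RT 270: heading 0 -> 90
  BK 2: (3,-2) -> (3,-4) [heading=90, draw]
  RT 90: heading 90 -> 0
]
FD 14: (3,-4) -> (17,-4) [heading=0, draw]
BK 19: (17,-4) -> (-2,-4) [heading=0, draw]
PD: pen down
FD 9: (-2,-4) -> (7,-4) [heading=0, draw]
FD 6: (7,-4) -> (13,-4) [heading=0, draw]
FD 9: (13,-4) -> (22,-4) [heading=0, draw]
Final: pos=(22,-4), heading=0, 14 segment(s) drawn

Answer: 22 -4 0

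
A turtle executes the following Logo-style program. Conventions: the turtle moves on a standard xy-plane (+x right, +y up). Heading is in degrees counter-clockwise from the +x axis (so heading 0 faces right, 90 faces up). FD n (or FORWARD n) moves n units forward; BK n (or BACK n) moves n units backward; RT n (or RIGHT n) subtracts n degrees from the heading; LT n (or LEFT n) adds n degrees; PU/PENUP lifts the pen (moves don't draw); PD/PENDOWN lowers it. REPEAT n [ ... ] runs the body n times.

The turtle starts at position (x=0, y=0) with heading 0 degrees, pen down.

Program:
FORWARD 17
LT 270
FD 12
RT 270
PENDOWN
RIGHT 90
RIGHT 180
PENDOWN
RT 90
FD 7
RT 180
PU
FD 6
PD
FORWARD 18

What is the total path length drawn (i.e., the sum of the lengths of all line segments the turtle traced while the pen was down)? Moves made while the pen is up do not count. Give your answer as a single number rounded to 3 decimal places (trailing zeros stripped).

Executing turtle program step by step:
Start: pos=(0,0), heading=0, pen down
FD 17: (0,0) -> (17,0) [heading=0, draw]
LT 270: heading 0 -> 270
FD 12: (17,0) -> (17,-12) [heading=270, draw]
RT 270: heading 270 -> 0
PD: pen down
RT 90: heading 0 -> 270
RT 180: heading 270 -> 90
PD: pen down
RT 90: heading 90 -> 0
FD 7: (17,-12) -> (24,-12) [heading=0, draw]
RT 180: heading 0 -> 180
PU: pen up
FD 6: (24,-12) -> (18,-12) [heading=180, move]
PD: pen down
FD 18: (18,-12) -> (0,-12) [heading=180, draw]
Final: pos=(0,-12), heading=180, 4 segment(s) drawn

Segment lengths:
  seg 1: (0,0) -> (17,0), length = 17
  seg 2: (17,0) -> (17,-12), length = 12
  seg 3: (17,-12) -> (24,-12), length = 7
  seg 4: (18,-12) -> (0,-12), length = 18
Total = 54

Answer: 54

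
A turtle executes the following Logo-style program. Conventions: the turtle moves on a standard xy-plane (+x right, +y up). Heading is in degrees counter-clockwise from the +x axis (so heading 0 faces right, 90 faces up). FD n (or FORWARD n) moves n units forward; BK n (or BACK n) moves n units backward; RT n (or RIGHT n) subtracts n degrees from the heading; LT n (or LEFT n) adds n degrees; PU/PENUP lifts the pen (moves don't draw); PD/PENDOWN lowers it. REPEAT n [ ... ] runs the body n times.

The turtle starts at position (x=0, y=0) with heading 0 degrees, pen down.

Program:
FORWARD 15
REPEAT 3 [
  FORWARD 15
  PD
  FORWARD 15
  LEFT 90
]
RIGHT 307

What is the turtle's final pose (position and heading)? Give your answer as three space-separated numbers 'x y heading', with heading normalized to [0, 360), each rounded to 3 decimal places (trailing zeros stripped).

Answer: 15 30 323

Derivation:
Executing turtle program step by step:
Start: pos=(0,0), heading=0, pen down
FD 15: (0,0) -> (15,0) [heading=0, draw]
REPEAT 3 [
  -- iteration 1/3 --
  FD 15: (15,0) -> (30,0) [heading=0, draw]
  PD: pen down
  FD 15: (30,0) -> (45,0) [heading=0, draw]
  LT 90: heading 0 -> 90
  -- iteration 2/3 --
  FD 15: (45,0) -> (45,15) [heading=90, draw]
  PD: pen down
  FD 15: (45,15) -> (45,30) [heading=90, draw]
  LT 90: heading 90 -> 180
  -- iteration 3/3 --
  FD 15: (45,30) -> (30,30) [heading=180, draw]
  PD: pen down
  FD 15: (30,30) -> (15,30) [heading=180, draw]
  LT 90: heading 180 -> 270
]
RT 307: heading 270 -> 323
Final: pos=(15,30), heading=323, 7 segment(s) drawn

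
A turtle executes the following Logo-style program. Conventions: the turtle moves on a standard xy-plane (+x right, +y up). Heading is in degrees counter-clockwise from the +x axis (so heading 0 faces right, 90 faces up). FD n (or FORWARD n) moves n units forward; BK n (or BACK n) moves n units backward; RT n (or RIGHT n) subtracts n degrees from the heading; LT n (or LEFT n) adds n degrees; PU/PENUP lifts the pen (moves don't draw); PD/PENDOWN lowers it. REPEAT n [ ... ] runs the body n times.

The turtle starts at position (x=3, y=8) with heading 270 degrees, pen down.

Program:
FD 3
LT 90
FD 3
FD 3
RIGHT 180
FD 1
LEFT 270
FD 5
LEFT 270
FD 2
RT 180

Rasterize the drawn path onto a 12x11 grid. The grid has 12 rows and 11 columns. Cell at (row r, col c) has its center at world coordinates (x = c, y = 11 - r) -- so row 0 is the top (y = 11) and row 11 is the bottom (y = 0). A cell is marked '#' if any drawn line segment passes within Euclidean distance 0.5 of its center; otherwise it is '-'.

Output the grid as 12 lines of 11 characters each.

Answer: -----------
--------###
--------#--
---#----#--
---#----#--
---#----#--
---#######-
-----------
-----------
-----------
-----------
-----------

Derivation:
Segment 0: (3,8) -> (3,5)
Segment 1: (3,5) -> (6,5)
Segment 2: (6,5) -> (9,5)
Segment 3: (9,5) -> (8,5)
Segment 4: (8,5) -> (8,10)
Segment 5: (8,10) -> (10,10)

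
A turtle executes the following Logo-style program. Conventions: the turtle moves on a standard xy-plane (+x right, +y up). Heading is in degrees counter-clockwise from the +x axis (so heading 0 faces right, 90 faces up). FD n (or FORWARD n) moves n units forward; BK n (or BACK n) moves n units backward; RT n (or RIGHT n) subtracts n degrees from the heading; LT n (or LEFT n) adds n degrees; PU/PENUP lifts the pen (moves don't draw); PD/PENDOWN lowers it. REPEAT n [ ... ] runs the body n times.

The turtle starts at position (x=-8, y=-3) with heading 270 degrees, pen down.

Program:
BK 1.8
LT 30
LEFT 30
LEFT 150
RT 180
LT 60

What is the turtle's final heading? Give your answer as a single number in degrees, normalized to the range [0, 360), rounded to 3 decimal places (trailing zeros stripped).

Executing turtle program step by step:
Start: pos=(-8,-3), heading=270, pen down
BK 1.8: (-8,-3) -> (-8,-1.2) [heading=270, draw]
LT 30: heading 270 -> 300
LT 30: heading 300 -> 330
LT 150: heading 330 -> 120
RT 180: heading 120 -> 300
LT 60: heading 300 -> 0
Final: pos=(-8,-1.2), heading=0, 1 segment(s) drawn

Answer: 0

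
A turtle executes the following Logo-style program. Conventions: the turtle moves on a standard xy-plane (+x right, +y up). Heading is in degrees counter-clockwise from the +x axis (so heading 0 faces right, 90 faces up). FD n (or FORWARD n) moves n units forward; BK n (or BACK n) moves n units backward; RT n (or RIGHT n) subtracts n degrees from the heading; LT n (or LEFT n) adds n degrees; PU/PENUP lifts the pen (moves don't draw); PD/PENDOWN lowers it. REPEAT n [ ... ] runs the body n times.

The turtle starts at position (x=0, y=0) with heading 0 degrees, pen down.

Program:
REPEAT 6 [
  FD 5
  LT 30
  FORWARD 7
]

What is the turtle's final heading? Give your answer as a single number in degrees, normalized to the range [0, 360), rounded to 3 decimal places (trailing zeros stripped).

Answer: 180

Derivation:
Executing turtle program step by step:
Start: pos=(0,0), heading=0, pen down
REPEAT 6 [
  -- iteration 1/6 --
  FD 5: (0,0) -> (5,0) [heading=0, draw]
  LT 30: heading 0 -> 30
  FD 7: (5,0) -> (11.062,3.5) [heading=30, draw]
  -- iteration 2/6 --
  FD 5: (11.062,3.5) -> (15.392,6) [heading=30, draw]
  LT 30: heading 30 -> 60
  FD 7: (15.392,6) -> (18.892,12.062) [heading=60, draw]
  -- iteration 3/6 --
  FD 5: (18.892,12.062) -> (21.392,16.392) [heading=60, draw]
  LT 30: heading 60 -> 90
  FD 7: (21.392,16.392) -> (21.392,23.392) [heading=90, draw]
  -- iteration 4/6 --
  FD 5: (21.392,23.392) -> (21.392,28.392) [heading=90, draw]
  LT 30: heading 90 -> 120
  FD 7: (21.392,28.392) -> (17.892,34.454) [heading=120, draw]
  -- iteration 5/6 --
  FD 5: (17.892,34.454) -> (15.392,38.785) [heading=120, draw]
  LT 30: heading 120 -> 150
  FD 7: (15.392,38.785) -> (9.33,42.285) [heading=150, draw]
  -- iteration 6/6 --
  FD 5: (9.33,42.285) -> (5,44.785) [heading=150, draw]
  LT 30: heading 150 -> 180
  FD 7: (5,44.785) -> (-2,44.785) [heading=180, draw]
]
Final: pos=(-2,44.785), heading=180, 12 segment(s) drawn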